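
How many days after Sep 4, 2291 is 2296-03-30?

Sep 4, 2291 → Sep 4, 2292: 366 days (Feb 29, 2292 is in that span).
Sep 4, 2292 → Sep 4, 2293: 365 days.
Sep 4, 2293 → Sep 4, 2294: 365 days.
Sep 4, 2294 → Sep 4, 2295: 365 days.
Sep 4, 2295 → Oct 4, 2295: 30 days (September has 30).
Oct 4, 2295 → Nov 4, 2295: 31 days (October has 31).
Nov 4, 2295 → Dec 4, 2295: 30 days (November has 30).
Dec 4, 2295 → Jan 4, 2296: 31 days (December has 31).
Jan 4, 2296 → Feb 4, 2296: 31 days (January has 31).
Feb 4, 2296 → Mar 4, 2296: 29 days (February has 29).
Mar 4, 2296 → Mar 30, 2296: 26 days.
Total: 1669 days.

1669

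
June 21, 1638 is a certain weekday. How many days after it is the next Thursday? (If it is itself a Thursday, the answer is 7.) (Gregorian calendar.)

3

Jun 21, 1638 is a Monday.
From Monday to the next Thursday is 3 days.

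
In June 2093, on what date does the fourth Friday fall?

June 1, 2093 is a Monday.
The first Friday is therefore June 5 (4 days later).
The fourth Friday is 5 + 3×7 = June 26.

June 26, 2093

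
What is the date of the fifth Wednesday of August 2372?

August 1, 2372 is a Tuesday.
The first Wednesday is therefore August 2 (1 days later).
The fifth Wednesday is 2 + 4×7 = August 30.

August 30, 2372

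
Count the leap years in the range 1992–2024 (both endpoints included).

Multiples of 4 in [1992,2024]: 9.
Of those, multiples of 100: 1 (not leap unless ÷400).
Multiples of 400: 1.
Leap years = 9 − 1 + 1 = 9.

9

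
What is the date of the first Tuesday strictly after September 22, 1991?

September 24, 1991

Sep 22, 1991 is a Sunday.
From Sunday to the next Tuesday is 2 days.
Sep 22, 1991 + 2 = Sep 24, 1991.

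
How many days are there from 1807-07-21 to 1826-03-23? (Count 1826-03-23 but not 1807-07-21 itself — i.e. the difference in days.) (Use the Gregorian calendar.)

6820

Jul 21, 1807 → Jul 21, 1808: 366 days (Feb 29, 1808 is in that span).
Jul 21, 1808 → Jul 21, 1809: 365 days.
Jul 21, 1809 → Jul 21, 1810: 365 days.
Jul 21, 1810 → Jul 21, 1811: 365 days.
Jul 21, 1811 → Jul 21, 1812: 366 days (Feb 29, 1812 is in that span).
Jul 21, 1812 → Jul 21, 1813: 365 days.
Jul 21, 1813 → Jul 21, 1814: 365 days.
Jul 21, 1814 → Jul 21, 1815: 365 days.
Jul 21, 1815 → Jul 21, 1816: 366 days (Feb 29, 1816 is in that span).
Jul 21, 1816 → Jul 21, 1817: 365 days.
Jul 21, 1817 → Jul 21, 1818: 365 days.
Jul 21, 1818 → Jul 21, 1819: 365 days.
Jul 21, 1819 → Jul 21, 1820: 366 days (Feb 29, 1820 is in that span).
Jul 21, 1820 → Jul 21, 1821: 365 days.
Jul 21, 1821 → Jul 21, 1822: 365 days.
Jul 21, 1822 → Jul 21, 1823: 365 days.
Jul 21, 1823 → Jul 21, 1824: 366 days (Feb 29, 1824 is in that span).
Jul 21, 1824 → Jul 21, 1825: 365 days.
Jul 21, 1825 → Aug 21, 1825: 31 days (July has 31).
Aug 21, 1825 → Sep 21, 1825: 31 days (August has 31).
Sep 21, 1825 → Oct 21, 1825: 30 days (September has 30).
Oct 21, 1825 → Nov 21, 1825: 31 days (October has 31).
Nov 21, 1825 → Dec 21, 1825: 30 days (November has 30).
Dec 21, 1825 → Jan 21, 1826: 31 days (December has 31).
Jan 21, 1826 → Feb 21, 1826: 31 days (January has 31).
Feb 21, 1826 → Mar 21, 1826: 28 days (February has 28).
Mar 21, 1826 → Mar 23, 1826: 2 days.
Total: 6820 days.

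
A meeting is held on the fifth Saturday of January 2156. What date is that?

January 1, 2156 is a Thursday.
The first Saturday is therefore January 3 (2 days later).
The fifth Saturday is 3 + 4×7 = January 31.

January 31, 2156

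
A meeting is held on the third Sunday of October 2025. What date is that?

October 1, 2025 is a Wednesday.
The first Sunday is therefore October 5 (4 days later).
The third Sunday is 5 + 2×7 = October 19.

October 19, 2025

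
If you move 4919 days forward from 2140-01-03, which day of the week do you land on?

First find the weekday of Jan 3, 2140. Doomsday rule: the anchor day for the 2100s is Sunday. For year 40: 40÷12 = 3 r 4, and 4÷4 = 1, so 3+4+1 = 8.
Sunday + 8 ≡ Monday — that's 2140's doomsday.
In January the doomsday date is Jan 4 (2140 is a leap year (divisible by 4)).
Jan 3 is 1 day before Jan 4; 1 mod 7 = 1, so Monday − 1 = Sunday.
4919 mod 7 = 5, so 4919 days after a Sunday is Sunday + 5 = Friday.

Friday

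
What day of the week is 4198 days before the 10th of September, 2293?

Tuesday

Sep 10, 2293 is a Sunday.
4198 mod 7 = 5, so 4198 days before a Sunday is Sunday − 5 = Tuesday.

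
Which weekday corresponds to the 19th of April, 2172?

Sunday

January 1, 2172 is a Wednesday.
Jan 1, 2172 → Feb 1, 2172: 31 days (January has 31).
Feb 1, 2172 → Mar 1, 2172: 29 days (February has 29).
Mar 1, 2172 → Apr 1, 2172: 31 days (March has 31).
Apr 1, 2172 → Apr 19, 2172: 18 days.
Total: 109 days.
109 mod 7 = 4, so Wednesday + 4 = Sunday.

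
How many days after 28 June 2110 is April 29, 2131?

7610

Jun 28, 2110 → Jun 28, 2111: 365 days.
Jun 28, 2111 → Jun 28, 2112: 366 days (Feb 29, 2112 is in that span).
Jun 28, 2112 → Jun 28, 2113: 365 days.
Jun 28, 2113 → Jun 28, 2114: 365 days.
Jun 28, 2114 → Jun 28, 2115: 365 days.
Jun 28, 2115 → Jun 28, 2116: 366 days (Feb 29, 2116 is in that span).
Jun 28, 2116 → Jun 28, 2117: 365 days.
Jun 28, 2117 → Jun 28, 2118: 365 days.
Jun 28, 2118 → Jun 28, 2119: 365 days.
Jun 28, 2119 → Jun 28, 2120: 366 days (Feb 29, 2120 is in that span).
Jun 28, 2120 → Jun 28, 2121: 365 days.
Jun 28, 2121 → Jun 28, 2122: 365 days.
Jun 28, 2122 → Jun 28, 2123: 365 days.
Jun 28, 2123 → Jun 28, 2124: 366 days (Feb 29, 2124 is in that span).
Jun 28, 2124 → Jun 28, 2125: 365 days.
Jun 28, 2125 → Jun 28, 2126: 365 days.
Jun 28, 2126 → Jun 28, 2127: 365 days.
Jun 28, 2127 → Jun 28, 2128: 366 days (Feb 29, 2128 is in that span).
Jun 28, 2128 → Jun 28, 2129: 365 days.
Jun 28, 2129 → Jun 28, 2130: 365 days.
Jun 28, 2130 → Jul 28, 2130: 30 days (June has 30).
Jul 28, 2130 → Aug 28, 2130: 31 days (July has 31).
Aug 28, 2130 → Sep 28, 2130: 31 days (August has 31).
Sep 28, 2130 → Oct 28, 2130: 30 days (September has 30).
Oct 28, 2130 → Nov 28, 2130: 31 days (October has 31).
Nov 28, 2130 → Dec 28, 2130: 30 days (November has 30).
Dec 28, 2130 → Jan 28, 2131: 31 days (December has 31).
Jan 28, 2131 → Feb 28, 2131: 31 days (January has 31).
Feb 28, 2131 → Mar 28, 2131: 28 days (February has 28).
Mar 28, 2131 → Apr 28, 2131: 31 days (March has 31).
Apr 28, 2131 → Apr 29, 2131: 1 days.
Total: 7610 days.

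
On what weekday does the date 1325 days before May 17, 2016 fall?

First find the weekday of May 17, 2016. Doomsday rule: the anchor day for the 2000s is Tuesday. For year 16: 16÷12 = 1 r 4, and 4÷4 = 1, so 1+4+1 = 6.
Tuesday + 6 ≡ Monday — that's 2016's doomsday.
In May the doomsday date is May 9.
May 17 is 8 days after May 9; 8 mod 7 = 1, so Monday + 1 = Tuesday.
1325 mod 7 = 2, so 1325 days before a Tuesday is Tuesday − 2 = Sunday.

Sunday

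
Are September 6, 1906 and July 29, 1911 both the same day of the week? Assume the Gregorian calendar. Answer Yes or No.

From Sep 6, 1906 to Jul 29, 1911 is 1787 days.
1787 mod 7 = 2, so they are different weekdays.
(Sep 6, 1906 is a Thursday; Jul 29, 1911 is a Saturday.)

No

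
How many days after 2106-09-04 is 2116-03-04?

Sep 4, 2106 → Sep 4, 2107: 365 days.
Sep 4, 2107 → Sep 4, 2108: 366 days (Feb 29, 2108 is in that span).
Sep 4, 2108 → Sep 4, 2109: 365 days.
Sep 4, 2109 → Sep 4, 2110: 365 days.
Sep 4, 2110 → Sep 4, 2111: 365 days.
Sep 4, 2111 → Sep 4, 2112: 366 days (Feb 29, 2112 is in that span).
Sep 4, 2112 → Sep 4, 2113: 365 days.
Sep 4, 2113 → Sep 4, 2114: 365 days.
Sep 4, 2114 → Sep 4, 2115: 365 days.
Sep 4, 2115 → Oct 4, 2115: 30 days (September has 30).
Oct 4, 2115 → Nov 4, 2115: 31 days (October has 31).
Nov 4, 2115 → Dec 4, 2115: 30 days (November has 30).
Dec 4, 2115 → Jan 4, 2116: 31 days (December has 31).
Jan 4, 2116 → Feb 4, 2116: 31 days (January has 31).
Feb 4, 2116 → Mar 4, 2116: 29 days.
Total: 3469 days.

3469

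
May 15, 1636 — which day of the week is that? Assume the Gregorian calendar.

Doomsday rule: the anchor day for the 1600s is Tuesday. For year 36: 36÷12 = 3 r 0, and 0÷4 = 0, so 3+0+0 = 3.
Tuesday + 3 ≡ Friday — that's 1636's doomsday.
In May the doomsday date is May 9.
May 15 is 6 days after May 9; 6 mod 7 = 6, so Friday + 6 = Thursday.

Thursday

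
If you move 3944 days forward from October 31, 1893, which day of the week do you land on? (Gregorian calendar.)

Friday

First find the weekday of Oct 31, 1893. Doomsday rule: the anchor day for the 1800s is Friday. For year 93: 93÷12 = 7 r 9, and 9÷4 = 2, so 7+9+2 = 18.
Friday + 18 ≡ Tuesday — that's 1893's doomsday.
In October the doomsday date is Oct 10.
Oct 31 is 21 days after Oct 10; 21 mod 7 = 0, so Tuesday + 0 = Tuesday.
3944 mod 7 = 3, so 3944 days after a Tuesday is Tuesday + 3 = Friday.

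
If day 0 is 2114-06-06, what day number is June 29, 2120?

Jun 6, 2114 → Jun 6, 2115: 365 days.
Jun 6, 2115 → Jun 6, 2116: 366 days (Feb 29, 2116 is in that span).
Jun 6, 2116 → Jun 6, 2117: 365 days.
Jun 6, 2117 → Jun 6, 2118: 365 days.
Jun 6, 2118 → Jun 6, 2119: 365 days.
Jun 6, 2119 → Jul 6, 2119: 30 days (June has 30).
Jul 6, 2119 → Aug 6, 2119: 31 days (July has 31).
Aug 6, 2119 → Sep 6, 2119: 31 days (August has 31).
Sep 6, 2119 → Oct 6, 2119: 30 days (September has 30).
Oct 6, 2119 → Nov 6, 2119: 31 days (October has 31).
Nov 6, 2119 → Dec 6, 2119: 30 days (November has 30).
Dec 6, 2119 → Jan 6, 2120: 31 days (December has 31).
Jan 6, 2120 → Feb 6, 2120: 31 days (January has 31).
Feb 6, 2120 → Mar 6, 2120: 29 days (February has 29).
Mar 6, 2120 → Apr 6, 2120: 31 days (March has 31).
Apr 6, 2120 → May 6, 2120: 30 days (April has 30).
May 6, 2120 → Jun 6, 2120: 31 days (May has 31).
Jun 6, 2120 → Jun 29, 2120: 23 days.
Total: 2215 days.

2215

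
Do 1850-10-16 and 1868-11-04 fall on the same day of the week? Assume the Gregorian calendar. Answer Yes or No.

From Oct 16, 1850 to Nov 4, 1868 is 6594 days.
6594 mod 7 = 0, so they are the same weekday.
(Oct 16, 1850 is a Wednesday; Nov 4, 1868 is a Wednesday.)

Yes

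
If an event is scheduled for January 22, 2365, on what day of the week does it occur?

Friday

Doomsday rule: the anchor day for the 2300s is Wednesday. For year 65: 65÷12 = 5 r 5, and 5÷4 = 1, so 5+5+1 = 11.
Wednesday + 11 ≡ Sunday — that's 2365's doomsday.
In January the doomsday date is Jan 3 (2365 is not a leap year).
Jan 22 is 19 days after Jan 3; 19 mod 7 = 5, so Sunday + 5 = Friday.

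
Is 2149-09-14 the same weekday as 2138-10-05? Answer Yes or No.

From Oct 5, 2138 to Sep 14, 2149 is 3997 days.
3997 mod 7 = 0, so they are the same weekday.
(Oct 5, 2138 is a Sunday; Sep 14, 2149 is a Sunday.)

Yes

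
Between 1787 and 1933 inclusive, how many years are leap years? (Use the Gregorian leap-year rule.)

Multiples of 4 in [1787,1933]: 37.
Of those, multiples of 100: 2 (not leap unless ÷400).
Multiples of 400: 0.
Leap years = 37 − 2 + 0 = 35.

35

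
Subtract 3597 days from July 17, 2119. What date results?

−365 (one year) → Jul 17, 2118 (3232 left).
−365 (one year) → Jul 17, 2117 (2867 left).
−365 (one year) → Jul 17, 2116 (2502 left).
−366 (one year; includes Feb 29, 2116) → Jul 17, 2115 (2136 left).
−365 (one year) → Jul 17, 2114 (1771 left).
−365 (one year) → Jul 17, 2113 (1406 left).
−365 (one year) → Jul 17, 2112 (1041 left).
−366 (one year; includes Feb 29, 2112) → Jul 17, 2111 (675 left).
−365 (one year) → Jul 17, 2110 (310 left).
−17 → Jun 30, 2110 (end of Jun, 30 days; 293 left).
−30 → May 31, 2110 (end of May, 31 days; 263 left).
−31 → Apr 30, 2110 (end of Apr, 30 days; 232 left).
−30 → Mar 31, 2110 (end of Mar, 31 days; 202 left).
−31 → Feb 28, 2110 (end of Feb, 28 days; 171 left).
−28 → Jan 31, 2110 (end of Jan, 31 days; 143 left).
−31 → Dec 31, 2109 (end of Dec, 31 days; 112 left).
−31 → Nov 30, 2109 (end of Nov, 30 days; 81 left).
−30 → Oct 31, 2109 (end of Oct, 31 days; 51 left).
−31 → Sep 30, 2109 (end of Sep, 30 days; 20 left).
−20 → Sep 10, 2109.

September 10, 2109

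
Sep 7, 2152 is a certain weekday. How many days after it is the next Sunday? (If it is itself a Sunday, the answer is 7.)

3

Sep 7, 2152 is a Thursday.
From Thursday to the next Sunday is 3 days.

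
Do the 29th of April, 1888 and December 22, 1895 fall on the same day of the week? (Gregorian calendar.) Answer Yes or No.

From Apr 29, 1888 to Dec 22, 1895 is 2793 days.
2793 mod 7 = 0, so they are the same weekday.
(Apr 29, 1888 is a Sunday; Dec 22, 1895 is a Sunday.)

Yes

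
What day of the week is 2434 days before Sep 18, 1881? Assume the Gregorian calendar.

Sep 18, 1881 is a Sunday.
2434 mod 7 = 5, so 2434 days before a Sunday is Sunday − 5 = Tuesday.

Tuesday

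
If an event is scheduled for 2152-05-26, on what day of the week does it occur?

Friday

Doomsday rule: the anchor day for the 2100s is Sunday. For year 52: 52÷12 = 4 r 4, and 4÷4 = 1, so 4+4+1 = 9.
Sunday + 9 ≡ Tuesday — that's 2152's doomsday.
In May the doomsday date is May 9.
May 26 is 17 days after May 9; 17 mod 7 = 3, so Tuesday + 3 = Friday.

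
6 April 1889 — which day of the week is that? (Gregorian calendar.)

Saturday

Doomsday rule: the anchor day for the 1800s is Friday. For year 89: 89÷12 = 7 r 5, and 5÷4 = 1, so 7+5+1 = 13.
Friday + 13 ≡ Thursday — that's 1889's doomsday.
In April the doomsday date is Apr 4.
Apr 6 is 2 days after Apr 4; 2 mod 7 = 2, so Thursday + 2 = Saturday.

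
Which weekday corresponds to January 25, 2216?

Doomsday rule: the anchor day for the 2200s is Friday. For year 16: 16÷12 = 1 r 4, and 4÷4 = 1, so 1+4+1 = 6.
Friday + 6 ≡ Thursday — that's 2216's doomsday.
In January the doomsday date is Jan 4 (2216 is a leap year (divisible by 4)).
Jan 25 is 21 days after Jan 4; 21 mod 7 = 0, so Thursday + 0 = Thursday.

Thursday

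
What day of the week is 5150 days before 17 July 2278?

First find the weekday of Jul 17, 2278. Doomsday rule: the anchor day for the 2200s is Friday. For year 78: 78÷12 = 6 r 6, and 6÷4 = 1, so 6+6+1 = 13.
Friday + 13 ≡ Thursday — that's 2278's doomsday.
In July the doomsday date is Jul 11.
Jul 17 is 6 days after Jul 11; 6 mod 7 = 6, so Thursday + 6 = Wednesday.
5150 mod 7 = 5, so 5150 days before a Wednesday is Wednesday − 5 = Friday.

Friday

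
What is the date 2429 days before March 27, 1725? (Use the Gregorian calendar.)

−365 (one year) → Mar 27, 1724 (2064 left).
−366 (one year; includes Feb 29, 1724) → Mar 27, 1723 (1698 left).
−365 (one year) → Mar 27, 1722 (1333 left).
−365 (one year) → Mar 27, 1721 (968 left).
−365 (one year) → Mar 27, 1720 (603 left).
−366 (one year; includes Feb 29, 1720) → Mar 27, 1719 (237 left).
−27 → Feb 28, 1719 (end of Feb, 28 days; 210 left).
−28 → Jan 31, 1719 (end of Jan, 31 days; 182 left).
−31 → Dec 31, 1718 (end of Dec, 31 days; 151 left).
−31 → Nov 30, 1718 (end of Nov, 30 days; 120 left).
−30 → Oct 31, 1718 (end of Oct, 31 days; 90 left).
−31 → Sep 30, 1718 (end of Sep, 30 days; 59 left).
−30 → Aug 31, 1718 (end of Aug, 31 days; 29 left).
−29 → Aug 2, 1718.

August 2, 1718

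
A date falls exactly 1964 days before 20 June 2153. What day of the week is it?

First find the weekday of Jun 20, 2153. Doomsday rule: the anchor day for the 2100s is Sunday. For year 53: 53÷12 = 4 r 5, and 5÷4 = 1, so 4+5+1 = 10.
Sunday + 10 ≡ Wednesday — that's 2153's doomsday.
In June the doomsday date is Jun 6.
Jun 20 is 14 days after Jun 6; 14 mod 7 = 0, so Wednesday + 0 = Wednesday.
1964 mod 7 = 4, so 1964 days before a Wednesday is Wednesday − 4 = Saturday.

Saturday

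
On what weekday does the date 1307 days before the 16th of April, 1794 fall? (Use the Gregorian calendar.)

Friday

Apr 16, 1794 is a Wednesday.
1307 mod 7 = 5, so 1307 days before a Wednesday is Wednesday − 5 = Friday.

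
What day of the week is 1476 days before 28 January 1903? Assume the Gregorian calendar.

Thursday

First find the weekday of Jan 28, 1903. Doomsday rule: the anchor day for the 1900s is Wednesday. For year 03: 3÷12 = 0 r 3, and 3÷4 = 0, so 0+3+0 = 3.
Wednesday + 3 ≡ Saturday — that's 1903's doomsday.
In January the doomsday date is Jan 3 (1903 is not a leap year).
Jan 28 is 25 days after Jan 3; 25 mod 7 = 4, so Saturday + 4 = Wednesday.
1476 mod 7 = 6, so 1476 days before a Wednesday is Wednesday − 6 = Thursday.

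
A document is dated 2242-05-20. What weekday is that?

Doomsday rule: the anchor day for the 2200s is Friday. For year 42: 42÷12 = 3 r 6, and 6÷4 = 1, so 3+6+1 = 10.
Friday + 10 ≡ Monday — that's 2242's doomsday.
In May the doomsday date is May 9.
May 20 is 11 days after May 9; 11 mod 7 = 4, so Monday + 4 = Friday.

Friday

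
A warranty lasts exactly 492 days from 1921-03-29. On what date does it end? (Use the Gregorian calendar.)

August 3, 1922

+365 (one year) → Mar 29, 1922 (127 left).
Mar has 31 days: +3 → Apr 1, 1922 (124 left).
Apr has 30 days: +30 → May 1, 1922 (94 left).
May has 31 days: +31 → Jun 1, 1922 (63 left).
Jun has 30 days: +30 → Jul 1, 1922 (33 left).
Jul has 31 days: +31 → Aug 1, 1922 (2 left).
+2 → Aug 3, 1922.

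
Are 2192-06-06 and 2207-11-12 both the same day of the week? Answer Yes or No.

From Jun 6, 2192 to Nov 12, 2207 is 5636 days.
5636 mod 7 = 1, so they are different weekdays.
(Jun 6, 2192 is a Wednesday; Nov 12, 2207 is a Thursday.)

No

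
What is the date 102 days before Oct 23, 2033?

−23 → Sep 30, 2033 (end of Sep, 30 days; 79 left).
−30 → Aug 31, 2033 (end of Aug, 31 days; 49 left).
−31 → Jul 31, 2033 (end of Jul, 31 days; 18 left).
−18 → Jul 13, 2033.

July 13, 2033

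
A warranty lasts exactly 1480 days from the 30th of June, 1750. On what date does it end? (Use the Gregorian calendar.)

July 19, 1754

+365 (one year) → Jun 30, 1751 (1115 left).
+366 (one year; includes Feb 29, 1752) → Jun 30, 1752 (749 left).
+365 (one year) → Jun 30, 1753 (384 left).
Jun has 30 days: +1 → Jul 1, 1753 (383 left).
Jul has 31 days: +31 → Aug 1, 1753 (352 left).
Aug has 31 days: +31 → Sep 1, 1753 (321 left).
Sep has 30 days: +30 → Oct 1, 1753 (291 left).
Oct has 31 days: +31 → Nov 1, 1753 (260 left).
Nov has 30 days: +30 → Dec 1, 1753 (230 left).
Dec has 31 days: +31 → Jan 1, 1754 (199 left).
Jan has 31 days: +31 → Feb 1, 1754 (168 left).
Feb has 28 days: +28 → Mar 1, 1754 (140 left).
Mar has 31 days: +31 → Apr 1, 1754 (109 left).
Apr has 30 days: +30 → May 1, 1754 (79 left).
May has 31 days: +31 → Jun 1, 1754 (48 left).
Jun has 30 days: +30 → Jul 1, 1754 (18 left).
+18 → Jul 19, 1754.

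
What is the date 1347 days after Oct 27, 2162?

July 5, 2166

+365 (one year) → Oct 27, 2163 (982 left).
+366 (one year; includes Feb 29, 2164) → Oct 27, 2164 (616 left).
+365 (one year) → Oct 27, 2165 (251 left).
Oct has 31 days: +5 → Nov 1, 2165 (246 left).
Nov has 30 days: +30 → Dec 1, 2165 (216 left).
Dec has 31 days: +31 → Jan 1, 2166 (185 left).
Jan has 31 days: +31 → Feb 1, 2166 (154 left).
Feb has 28 days: +28 → Mar 1, 2166 (126 left).
Mar has 31 days: +31 → Apr 1, 2166 (95 left).
Apr has 30 days: +30 → May 1, 2166 (65 left).
May has 31 days: +31 → Jun 1, 2166 (34 left).
Jun has 30 days: +30 → Jul 1, 2166 (4 left).
+4 → Jul 5, 2166.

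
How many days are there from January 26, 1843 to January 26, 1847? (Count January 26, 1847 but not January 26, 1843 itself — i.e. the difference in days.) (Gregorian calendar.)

1461

Jan 26, 1843 → Jan 26, 1844: 365 days.
Jan 26, 1844 → Jan 26, 1845: 366 days (Feb 29, 1844 is in that span).
Jan 26, 1845 → Jan 26, 1846: 365 days.
Jan 26, 1846 → Feb 26, 1846: 31 days (January has 31).
Feb 26, 1846 → Mar 26, 1846: 28 days (February has 28).
Mar 26, 1846 → Apr 26, 1846: 31 days (March has 31).
Apr 26, 1846 → May 26, 1846: 30 days (April has 30).
May 26, 1846 → Jun 26, 1846: 31 days (May has 31).
Jun 26, 1846 → Jul 26, 1846: 30 days (June has 30).
Jul 26, 1846 → Aug 26, 1846: 31 days (July has 31).
Aug 26, 1846 → Sep 26, 1846: 31 days (August has 31).
Sep 26, 1846 → Oct 26, 1846: 30 days (September has 30).
Oct 26, 1846 → Nov 26, 1846: 31 days (October has 31).
Nov 26, 1846 → Dec 26, 1846: 30 days (November has 30).
Dec 26, 1846 → Jan 26, 1847: 31 days.
Total: 1461 days.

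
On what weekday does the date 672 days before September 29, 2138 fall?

First find the weekday of Sep 29, 2138. Doomsday rule: the anchor day for the 2100s is Sunday. For year 38: 38÷12 = 3 r 2, and 2÷4 = 0, so 3+2+0 = 5.
Sunday + 5 ≡ Friday — that's 2138's doomsday.
In September the doomsday date is Sep 5.
Sep 29 is 24 days after Sep 5; 24 mod 7 = 3, so Friday + 3 = Monday.
672 mod 7 = 0, so 672 days before a Monday is Monday − 0 = Monday.

Monday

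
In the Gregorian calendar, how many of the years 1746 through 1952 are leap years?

50

Multiples of 4 in [1746,1952]: 52.
Of those, multiples of 100: 2 (not leap unless ÷400).
Multiples of 400: 0.
Leap years = 52 − 2 + 0 = 50.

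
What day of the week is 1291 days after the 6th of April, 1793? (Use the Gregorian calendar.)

First find the weekday of Apr 6, 1793. Doomsday rule: the anchor day for the 1700s is Sunday. For year 93: 93÷12 = 7 r 9, and 9÷4 = 2, so 7+9+2 = 18.
Sunday + 18 ≡ Thursday — that's 1793's doomsday.
In April the doomsday date is Apr 4.
Apr 6 is 2 days after Apr 4; 2 mod 7 = 2, so Thursday + 2 = Saturday.
1291 mod 7 = 3, so 1291 days after a Saturday is Saturday + 3 = Tuesday.

Tuesday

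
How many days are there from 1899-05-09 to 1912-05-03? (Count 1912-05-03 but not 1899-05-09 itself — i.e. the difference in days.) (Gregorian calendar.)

May 9, 1899 → May 9, 1900: 365 days.
May 9, 1900 → May 9, 1901: 365 days.
May 9, 1901 → May 9, 1902: 365 days.
May 9, 1902 → May 9, 1903: 365 days.
May 9, 1903 → May 9, 1904: 366 days (Feb 29, 1904 is in that span).
May 9, 1904 → May 9, 1905: 365 days.
May 9, 1905 → May 9, 1906: 365 days.
May 9, 1906 → May 9, 1907: 365 days.
May 9, 1907 → May 9, 1908: 366 days (Feb 29, 1908 is in that span).
May 9, 1908 → May 9, 1909: 365 days.
May 9, 1909 → May 9, 1910: 365 days.
May 9, 1910 → May 9, 1911: 365 days.
May 9, 1911 → Jun 9, 1911: 31 days (May has 31).
Jun 9, 1911 → Jul 9, 1911: 30 days (June has 30).
Jul 9, 1911 → Aug 9, 1911: 31 days (July has 31).
Aug 9, 1911 → Sep 9, 1911: 31 days (August has 31).
Sep 9, 1911 → Oct 9, 1911: 30 days (September has 30).
Oct 9, 1911 → Nov 9, 1911: 31 days (October has 31).
Nov 9, 1911 → Dec 9, 1911: 30 days (November has 30).
Dec 9, 1911 → Jan 9, 1912: 31 days (December has 31).
Jan 9, 1912 → Feb 9, 1912: 31 days (January has 31).
Feb 9, 1912 → Mar 9, 1912: 29 days (February has 29).
Mar 9, 1912 → Apr 9, 1912: 31 days (March has 31).
Apr 9, 1912 → May 3, 1912: 24 days.
Total: 4742 days.

4742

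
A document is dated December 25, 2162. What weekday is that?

January 1, 2162 is a Friday.
Jan 1, 2162 → Feb 1, 2162: 31 days (January has 31).
Feb 1, 2162 → Mar 1, 2162: 28 days (February has 28).
Mar 1, 2162 → Apr 1, 2162: 31 days (March has 31).
Apr 1, 2162 → May 1, 2162: 30 days (April has 30).
May 1, 2162 → Jun 1, 2162: 31 days (May has 31).
Jun 1, 2162 → Jul 1, 2162: 30 days (June has 30).
Jul 1, 2162 → Aug 1, 2162: 31 days (July has 31).
Aug 1, 2162 → Sep 1, 2162: 31 days (August has 31).
Sep 1, 2162 → Oct 1, 2162: 30 days (September has 30).
Oct 1, 2162 → Nov 1, 2162: 31 days (October has 31).
Nov 1, 2162 → Dec 1, 2162: 30 days (November has 30).
Dec 1, 2162 → Dec 25, 2162: 24 days.
Total: 358 days.
358 mod 7 = 1, so Friday + 1 = Saturday.

Saturday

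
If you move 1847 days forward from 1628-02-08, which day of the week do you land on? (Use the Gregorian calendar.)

First find the weekday of Feb 8, 1628. Doomsday rule: the anchor day for the 1600s is Tuesday. For year 28: 28÷12 = 2 r 4, and 4÷4 = 1, so 2+4+1 = 7.
Tuesday + 7 ≡ Tuesday — that's 1628's doomsday.
In February the doomsday date is Feb 29 (1628 is a leap year (divisible by 4)).
Feb 8 is 21 days before Feb 29; 21 mod 7 = 0, so Tuesday − 0 = Tuesday.
1847 mod 7 = 6, so 1847 days after a Tuesday is Tuesday + 6 = Monday.

Monday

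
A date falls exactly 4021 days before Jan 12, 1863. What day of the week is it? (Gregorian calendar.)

First find the weekday of Jan 12, 1863. Doomsday rule: the anchor day for the 1800s is Friday. For year 63: 63÷12 = 5 r 3, and 3÷4 = 0, so 5+3+0 = 8.
Friday + 8 ≡ Saturday — that's 1863's doomsday.
In January the doomsday date is Jan 3 (1863 is not a leap year).
Jan 12 is 9 days after Jan 3; 9 mod 7 = 2, so Saturday + 2 = Monday.
4021 mod 7 = 3, so 4021 days before a Monday is Monday − 3 = Friday.

Friday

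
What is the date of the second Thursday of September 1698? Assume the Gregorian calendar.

September 1, 1698 is a Monday.
The first Thursday is therefore September 4 (3 days later).
The second Thursday is 4 + 1×7 = September 11.

September 11, 1698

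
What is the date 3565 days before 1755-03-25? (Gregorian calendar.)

June 20, 1745

−365 (one year) → Mar 25, 1754 (3200 left).
−365 (one year) → Mar 25, 1753 (2835 left).
−365 (one year) → Mar 25, 1752 (2470 left).
−366 (one year; includes Feb 29, 1752) → Mar 25, 1751 (2104 left).
−365 (one year) → Mar 25, 1750 (1739 left).
−365 (one year) → Mar 25, 1749 (1374 left).
−365 (one year) → Mar 25, 1748 (1009 left).
−366 (one year; includes Feb 29, 1748) → Mar 25, 1747 (643 left).
−365 (one year) → Mar 25, 1746 (278 left).
−25 → Feb 28, 1746 (end of Feb, 28 days; 253 left).
−28 → Jan 31, 1746 (end of Jan, 31 days; 225 left).
−31 → Dec 31, 1745 (end of Dec, 31 days; 194 left).
−31 → Nov 30, 1745 (end of Nov, 30 days; 163 left).
−30 → Oct 31, 1745 (end of Oct, 31 days; 133 left).
−31 → Sep 30, 1745 (end of Sep, 30 days; 102 left).
−30 → Aug 31, 1745 (end of Aug, 31 days; 72 left).
−31 → Jul 31, 1745 (end of Jul, 31 days; 41 left).
−31 → Jun 30, 1745 (end of Jun, 30 days; 10 left).
−10 → Jun 20, 1745.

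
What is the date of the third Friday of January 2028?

January 1, 2028 is a Saturday.
The first Friday is therefore January 7 (6 days later).
The third Friday is 7 + 2×7 = January 21.

January 21, 2028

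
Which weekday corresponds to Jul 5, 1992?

Doomsday rule: the anchor day for the 1900s is Wednesday. For year 92: 92÷12 = 7 r 8, and 8÷4 = 2, so 7+8+2 = 17.
Wednesday + 17 ≡ Saturday — that's 1992's doomsday.
In July the doomsday date is Jul 11.
Jul 5 is 6 days before Jul 11; 6 mod 7 = 6, so Saturday − 6 = Sunday.

Sunday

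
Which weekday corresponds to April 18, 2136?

January 1, 2136 is a Sunday.
Jan 1, 2136 → Feb 1, 2136: 31 days (January has 31).
Feb 1, 2136 → Mar 1, 2136: 29 days (February has 29).
Mar 1, 2136 → Apr 1, 2136: 31 days (March has 31).
Apr 1, 2136 → Apr 18, 2136: 17 days.
Total: 108 days.
108 mod 7 = 3, so Sunday + 3 = Wednesday.

Wednesday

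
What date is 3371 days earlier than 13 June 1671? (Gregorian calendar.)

−365 (one year) → Jun 13, 1670 (3006 left).
−365 (one year) → Jun 13, 1669 (2641 left).
−365 (one year) → Jun 13, 1668 (2276 left).
−366 (one year; includes Feb 29, 1668) → Jun 13, 1667 (1910 left).
−365 (one year) → Jun 13, 1666 (1545 left).
−365 (one year) → Jun 13, 1665 (1180 left).
−365 (one year) → Jun 13, 1664 (815 left).
−366 (one year; includes Feb 29, 1664) → Jun 13, 1663 (449 left).
−365 (one year) → Jun 13, 1662 (84 left).
−13 → May 31, 1662 (end of May, 31 days; 71 left).
−31 → Apr 30, 1662 (end of Apr, 30 days; 40 left).
−30 → Mar 31, 1662 (end of Mar, 31 days; 10 left).
−10 → Mar 21, 1662.

March 21, 1662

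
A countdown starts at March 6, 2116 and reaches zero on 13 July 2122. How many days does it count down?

Mar 6, 2116 → Mar 6, 2117: 365 days.
Mar 6, 2117 → Mar 6, 2118: 365 days.
Mar 6, 2118 → Mar 6, 2119: 365 days.
Mar 6, 2119 → Mar 6, 2120: 366 days (Feb 29, 2120 is in that span).
Mar 6, 2120 → Mar 6, 2121: 365 days.
Mar 6, 2121 → Mar 6, 2122: 365 days.
Mar 6, 2122 → Apr 6, 2122: 31 days (March has 31).
Apr 6, 2122 → May 6, 2122: 30 days (April has 30).
May 6, 2122 → Jun 6, 2122: 31 days (May has 31).
Jun 6, 2122 → Jul 6, 2122: 30 days (June has 30).
Jul 6, 2122 → Jul 13, 2122: 7 days.
Total: 2320 days.

2320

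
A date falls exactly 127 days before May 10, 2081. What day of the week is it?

May 10, 2081 is a Saturday.
127 mod 7 = 1, so 127 days before a Saturday is Saturday − 1 = Friday.

Friday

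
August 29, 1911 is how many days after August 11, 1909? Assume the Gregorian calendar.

748

Aug 11, 1909 → Aug 11, 1910: 365 days.
Aug 11, 1910 → Sep 11, 1910: 31 days (August has 31).
Sep 11, 1910 → Oct 11, 1910: 30 days (September has 30).
Oct 11, 1910 → Nov 11, 1910: 31 days (October has 31).
Nov 11, 1910 → Dec 11, 1910: 30 days (November has 30).
Dec 11, 1910 → Jan 11, 1911: 31 days (December has 31).
Jan 11, 1911 → Feb 11, 1911: 31 days (January has 31).
Feb 11, 1911 → Mar 11, 1911: 28 days (February has 28).
Mar 11, 1911 → Apr 11, 1911: 31 days (March has 31).
Apr 11, 1911 → May 11, 1911: 30 days (April has 30).
May 11, 1911 → Jun 11, 1911: 31 days (May has 31).
Jun 11, 1911 → Jul 11, 1911: 30 days (June has 30).
Jul 11, 1911 → Aug 11, 1911: 31 days (July has 31).
Aug 11, 1911 → Aug 29, 1911: 18 days.
Total: 748 days.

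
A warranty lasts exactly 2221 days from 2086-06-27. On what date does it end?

+365 (one year) → Jun 27, 2087 (1856 left).
+366 (one year; includes Feb 29, 2088) → Jun 27, 2088 (1490 left).
+365 (one year) → Jun 27, 2089 (1125 left).
+365 (one year) → Jun 27, 2090 (760 left).
+365 (one year) → Jun 27, 2091 (395 left).
Jun has 30 days: +4 → Jul 1, 2091 (391 left).
Jul has 31 days: +31 → Aug 1, 2091 (360 left).
Aug has 31 days: +31 → Sep 1, 2091 (329 left).
Sep has 30 days: +30 → Oct 1, 2091 (299 left).
Oct has 31 days: +31 → Nov 1, 2091 (268 left).
Nov has 30 days: +30 → Dec 1, 2091 (238 left).
Dec has 31 days: +31 → Jan 1, 2092 (207 left).
Jan has 31 days: +31 → Feb 1, 2092 (176 left).
Feb has 29 days: +29 → Mar 1, 2092 (147 left).
Mar has 31 days: +31 → Apr 1, 2092 (116 left).
Apr has 30 days: +30 → May 1, 2092 (86 left).
May has 31 days: +31 → Jun 1, 2092 (55 left).
Jun has 30 days: +30 → Jul 1, 2092 (25 left).
+25 → Jul 26, 2092.

July 26, 2092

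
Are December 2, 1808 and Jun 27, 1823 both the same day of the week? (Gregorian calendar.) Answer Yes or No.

Yes

From Dec 2, 1808 to Jun 27, 1823 is 5320 days.
5320 mod 7 = 0, so they are the same weekday.
(Dec 2, 1808 is a Friday; Jun 27, 1823 is a Friday.)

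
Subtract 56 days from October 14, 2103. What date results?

−14 → Sep 30, 2103 (end of Sep, 30 days; 42 left).
−30 → Aug 31, 2103 (end of Aug, 31 days; 12 left).
−12 → Aug 19, 2103.

August 19, 2103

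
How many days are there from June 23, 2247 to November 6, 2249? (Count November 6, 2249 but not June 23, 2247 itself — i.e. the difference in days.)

Jun 23, 2247 → Jun 23, 2248: 366 days (Feb 29, 2248 is in that span).
Jun 23, 2248 → Jun 23, 2249: 365 days.
Jun 23, 2249 → Jul 23, 2249: 30 days (June has 30).
Jul 23, 2249 → Aug 23, 2249: 31 days (July has 31).
Aug 23, 2249 → Sep 23, 2249: 31 days (August has 31).
Sep 23, 2249 → Oct 23, 2249: 30 days (September has 30).
Oct 23, 2249 → Nov 6, 2249: 14 days.
Total: 867 days.

867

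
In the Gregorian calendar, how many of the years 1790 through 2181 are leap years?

95

Multiples of 4 in [1790,2181]: 98.
Of those, multiples of 100: 4 (not leap unless ÷400).
Multiples of 400: 1.
Leap years = 98 − 4 + 1 = 95.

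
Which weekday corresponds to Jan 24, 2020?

Doomsday rule: the anchor day for the 2000s is Tuesday. For year 20: 20÷12 = 1 r 8, and 8÷4 = 2, so 1+8+2 = 11.
Tuesday + 11 ≡ Saturday — that's 2020's doomsday.
In January the doomsday date is Jan 4 (2020 is a leap year (divisible by 4)).
Jan 24 is 20 days after Jan 4; 20 mod 7 = 6, so Saturday + 6 = Friday.

Friday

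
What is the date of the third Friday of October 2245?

October 17, 2245

October 1, 2245 is a Wednesday.
The first Friday is therefore October 3 (2 days later).
The third Friday is 3 + 2×7 = October 17.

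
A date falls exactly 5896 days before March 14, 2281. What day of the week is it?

First find the weekday of Mar 14, 2281. Doomsday rule: the anchor day for the 2200s is Friday. For year 81: 81÷12 = 6 r 9, and 9÷4 = 2, so 6+9+2 = 17.
Friday + 17 ≡ Monday — that's 2281's doomsday.
In March the doomsday date is Mar 14.
Mar 14 is the doomsday itself: Monday.
5896 mod 7 = 2, so 5896 days before a Monday is Monday − 2 = Saturday.

Saturday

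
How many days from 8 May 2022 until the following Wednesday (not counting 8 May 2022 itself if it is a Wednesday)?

3

May 8, 2022 is a Sunday.
From Sunday to the next Wednesday is 3 days.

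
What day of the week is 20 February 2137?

Doomsday rule: the anchor day for the 2100s is Sunday. For year 37: 37÷12 = 3 r 1, and 1÷4 = 0, so 3+1+0 = 4.
Sunday + 4 ≡ Thursday — that's 2137's doomsday.
In February the doomsday date is Feb 28 (2137 is not a leap year).
Feb 20 is 8 days before Feb 28; 8 mod 7 = 1, so Thursday − 1 = Wednesday.

Wednesday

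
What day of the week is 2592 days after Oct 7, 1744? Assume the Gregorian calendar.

Oct 7, 1744 is a Wednesday.
2592 mod 7 = 2, so 2592 days after a Wednesday is Wednesday + 2 = Friday.

Friday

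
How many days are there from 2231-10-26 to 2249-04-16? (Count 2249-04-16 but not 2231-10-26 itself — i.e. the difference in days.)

6382

Oct 26, 2231 → Oct 26, 2232: 366 days (Feb 29, 2232 is in that span).
Oct 26, 2232 → Oct 26, 2233: 365 days.
Oct 26, 2233 → Oct 26, 2234: 365 days.
Oct 26, 2234 → Oct 26, 2235: 365 days.
Oct 26, 2235 → Oct 26, 2236: 366 days (Feb 29, 2236 is in that span).
Oct 26, 2236 → Oct 26, 2237: 365 days.
Oct 26, 2237 → Oct 26, 2238: 365 days.
Oct 26, 2238 → Oct 26, 2239: 365 days.
Oct 26, 2239 → Oct 26, 2240: 366 days (Feb 29, 2240 is in that span).
Oct 26, 2240 → Oct 26, 2241: 365 days.
Oct 26, 2241 → Oct 26, 2242: 365 days.
Oct 26, 2242 → Oct 26, 2243: 365 days.
Oct 26, 2243 → Oct 26, 2244: 366 days (Feb 29, 2244 is in that span).
Oct 26, 2244 → Oct 26, 2245: 365 days.
Oct 26, 2245 → Oct 26, 2246: 365 days.
Oct 26, 2246 → Oct 26, 2247: 365 days.
Oct 26, 2247 → Oct 26, 2248: 366 days (Feb 29, 2248 is in that span).
Oct 26, 2248 → Nov 26, 2248: 31 days (October has 31).
Nov 26, 2248 → Dec 26, 2248: 30 days (November has 30).
Dec 26, 2248 → Jan 26, 2249: 31 days (December has 31).
Jan 26, 2249 → Feb 26, 2249: 31 days (January has 31).
Feb 26, 2249 → Mar 26, 2249: 28 days (February has 28).
Mar 26, 2249 → Apr 16, 2249: 21 days.
Total: 6382 days.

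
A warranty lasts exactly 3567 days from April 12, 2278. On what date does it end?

+365 (one year) → Apr 12, 2279 (3202 left).
+366 (one year; includes Feb 29, 2280) → Apr 12, 2280 (2836 left).
+365 (one year) → Apr 12, 2281 (2471 left).
+365 (one year) → Apr 12, 2282 (2106 left).
+365 (one year) → Apr 12, 2283 (1741 left).
+366 (one year; includes Feb 29, 2284) → Apr 12, 2284 (1375 left).
+365 (one year) → Apr 12, 2285 (1010 left).
+365 (one year) → Apr 12, 2286 (645 left).
+365 (one year) → Apr 12, 2287 (280 left).
Apr has 30 days: +19 → May 1, 2287 (261 left).
May has 31 days: +31 → Jun 1, 2287 (230 left).
Jun has 30 days: +30 → Jul 1, 2287 (200 left).
Jul has 31 days: +31 → Aug 1, 2287 (169 left).
Aug has 31 days: +31 → Sep 1, 2287 (138 left).
Sep has 30 days: +30 → Oct 1, 2287 (108 left).
Oct has 31 days: +31 → Nov 1, 2287 (77 left).
Nov has 30 days: +30 → Dec 1, 2287 (47 left).
Dec has 31 days: +31 → Jan 1, 2288 (16 left).
+16 → Jan 17, 2288.

January 17, 2288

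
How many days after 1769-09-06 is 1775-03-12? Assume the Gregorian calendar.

2013

Sep 6, 1769 → Sep 6, 1770: 365 days.
Sep 6, 1770 → Sep 6, 1771: 365 days.
Sep 6, 1771 → Sep 6, 1772: 366 days (Feb 29, 1772 is in that span).
Sep 6, 1772 → Sep 6, 1773: 365 days.
Sep 6, 1773 → Sep 6, 1774: 365 days.
Sep 6, 1774 → Oct 6, 1774: 30 days (September has 30).
Oct 6, 1774 → Nov 6, 1774: 31 days (October has 31).
Nov 6, 1774 → Dec 6, 1774: 30 days (November has 30).
Dec 6, 1774 → Jan 6, 1775: 31 days (December has 31).
Jan 6, 1775 → Feb 6, 1775: 31 days (January has 31).
Feb 6, 1775 → Mar 6, 1775: 28 days (February has 28).
Mar 6, 1775 → Mar 12, 1775: 6 days.
Total: 2013 days.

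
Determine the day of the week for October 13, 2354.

Doomsday rule: the anchor day for the 2300s is Wednesday. For year 54: 54÷12 = 4 r 6, and 6÷4 = 1, so 4+6+1 = 11.
Wednesday + 11 ≡ Sunday — that's 2354's doomsday.
In October the doomsday date is Oct 10.
Oct 13 is 3 days after Oct 10; 3 mod 7 = 3, so Sunday + 3 = Wednesday.

Wednesday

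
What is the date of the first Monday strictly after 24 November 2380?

December 1, 2380

Nov 24, 2380 is a Monday.
From Monday to the next Monday is 7 days.
Nov 24, 2380 + 7 = Dec 1, 2380.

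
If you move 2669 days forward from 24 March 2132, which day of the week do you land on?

Mar 24, 2132 is a Monday.
2669 mod 7 = 2, so 2669 days after a Monday is Monday + 2 = Wednesday.

Wednesday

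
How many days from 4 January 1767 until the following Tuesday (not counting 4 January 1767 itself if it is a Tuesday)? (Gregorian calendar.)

Jan 4, 1767 is a Sunday.
From Sunday to the next Tuesday is 2 days.

2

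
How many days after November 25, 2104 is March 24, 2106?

Nov 25, 2104 → Nov 25, 2105: 365 days.
Nov 25, 2105 → Dec 25, 2105: 30 days (November has 30).
Dec 25, 2105 → Jan 25, 2106: 31 days (December has 31).
Jan 25, 2106 → Feb 25, 2106: 31 days (January has 31).
Feb 25, 2106 → Mar 24, 2106: 27 days.
Total: 484 days.

484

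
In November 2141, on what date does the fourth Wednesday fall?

November 1, 2141 is a Wednesday.
The first Wednesday is therefore November 1 (same day).
The fourth Wednesday is 1 + 3×7 = November 22.

November 22, 2141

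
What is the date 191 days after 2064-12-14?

June 23, 2065

Dec has 31 days: +18 → Jan 1, 2065 (173 left).
Jan has 31 days: +31 → Feb 1, 2065 (142 left).
Feb has 28 days: +28 → Mar 1, 2065 (114 left).
Mar has 31 days: +31 → Apr 1, 2065 (83 left).
Apr has 30 days: +30 → May 1, 2065 (53 left).
May has 31 days: +31 → Jun 1, 2065 (22 left).
+22 → Jun 23, 2065.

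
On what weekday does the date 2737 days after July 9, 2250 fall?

Jul 9, 2250 is a Tuesday.
2737 mod 7 = 0, so 2737 days after a Tuesday is Tuesday + 0 = Tuesday.

Tuesday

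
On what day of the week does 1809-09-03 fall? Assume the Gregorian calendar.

Sunday

Doomsday rule: the anchor day for the 1800s is Friday. For year 09: 9÷12 = 0 r 9, and 9÷4 = 2, so 0+9+2 = 11.
Friday + 11 ≡ Tuesday — that's 1809's doomsday.
In September the doomsday date is Sep 5.
Sep 3 is 2 days before Sep 5; 2 mod 7 = 2, so Tuesday − 2 = Sunday.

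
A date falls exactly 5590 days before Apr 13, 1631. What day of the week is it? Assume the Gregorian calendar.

Apr 13, 1631 is a Sunday.
5590 mod 7 = 4, so 5590 days before a Sunday is Sunday − 4 = Wednesday.

Wednesday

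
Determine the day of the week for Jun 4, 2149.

Doomsday rule: the anchor day for the 2100s is Sunday. For year 49: 49÷12 = 4 r 1, and 1÷4 = 0, so 4+1+0 = 5.
Sunday + 5 ≡ Friday — that's 2149's doomsday.
In June the doomsday date is Jun 6.
Jun 4 is 2 days before Jun 6; 2 mod 7 = 2, so Friday − 2 = Wednesday.

Wednesday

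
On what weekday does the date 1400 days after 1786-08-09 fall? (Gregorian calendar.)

Aug 9, 1786 is a Wednesday.
1400 mod 7 = 0, so 1400 days after a Wednesday is Wednesday + 0 = Wednesday.

Wednesday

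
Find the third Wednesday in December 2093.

December 16, 2093

December 1, 2093 is a Tuesday.
The first Wednesday is therefore December 2 (1 days later).
The third Wednesday is 2 + 2×7 = December 16.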